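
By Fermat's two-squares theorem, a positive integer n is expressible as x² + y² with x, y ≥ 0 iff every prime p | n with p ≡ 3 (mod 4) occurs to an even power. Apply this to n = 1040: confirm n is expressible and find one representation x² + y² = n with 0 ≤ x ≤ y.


Step 1: Factor n = 1040 = 2^4 · 5 · 13.
Step 2: Check the mod-4 condition on each prime factor: 2 = 2 (special); 5 ≡ 1 (mod 4), exponent 1; 13 ≡ 1 (mod 4), exponent 1.
All primes ≡ 3 (mod 4) appear to even exponent (or don't appear), so by the two-squares theorem n IS expressible as a sum of two squares.
Step 3: Build a representation. Group n = k² · m with k = 4 and m = 5 · 13 = 65 (a product of primes ≡ 1 (mod 4)); a representation of m scales to one of n via (k·x)² + (k·y)² = k²(x² + y²). Each prime p ≡ 1 (mod 4) is itself a sum of two squares; find a² by testing p − a² for a perfect square:
  5: 5 − 1² = 4 = 2² ⇒ 5 = 1² + 2².
  13: 13 − 1² = 12, 13 − 2² = 9 = 3² ⇒ 13 = 2² + 3².
  Combine using the Brahmagupta–Fibonacci identity (a² + b²)(c² + d²) = (ac − bd)² + (ad + bc)² = (ac + bd)² + (ad − bc)²:
  5 · 13 = 65: from (1² + 2²)(2² + 3²), take (1·2 − 2·3, 1·3 + 2·2) = (2 − 6, 3 + 4) = (-4, 7); dropping signs (only squares matter) gives (4, 7); check 4² + 7² = 16 + 49 = 65 ✓.
  Scale by k = 4: (4·4, 4·7) = (16, 28).
Step 4: Order so x ≤ y and verify: 16² + 28² = 256 + 784 = 1040 = n. ✓

n = 1040 = 16² + 28² (one valid representation with x ≤ y).


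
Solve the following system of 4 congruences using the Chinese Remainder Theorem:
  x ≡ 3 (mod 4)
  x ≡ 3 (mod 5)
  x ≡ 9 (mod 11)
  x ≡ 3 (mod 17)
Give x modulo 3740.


Product of moduli M = 4 · 5 · 11 · 17 = 3740.
Merge one congruence at a time:
  Start: x ≡ 3 (mod 4).
  Combine with x ≡ 3 (mod 5); new modulus lcm = 20.
    Write x = 3 + 4·t and substitute into x ≡ 3 (mod 5): 4·t ≡ 3 − 3 = 0 (mod 5).
    The inverse of 4 mod 5 is 4 (since 4·4 = 16 = 3·5 + 1), so t ≡ 4·0 = 0 ≡ 0 (mod 5).
    Then x = 3 + 4·0 = 3, valid modulo lcm(4, 5) = 20: x ≡ 3 (mod 20).
  Combine with x ≡ 9 (mod 11); new modulus lcm = 220.
    Write x = 3 + 20·t and substitute into x ≡ 9 (mod 11): 20·t ≡ 9 − 3 = 6 (mod 11).
    Reduce coefficients mod 11: 9·t ≡ 6 (mod 11).
    The inverse of 9 mod 11 is 5 (since 9·5 = 45 = 4·11 + 1), so t ≡ 5·6 = 30 ≡ 8 (mod 11).
    Then x = 3 + 20·8 = 163, valid modulo lcm(20, 11) = 220: x ≡ 163 (mod 220).
  Combine with x ≡ 3 (mod 17); new modulus lcm = 3740.
    Write x = 163 + 220·t and substitute into x ≡ 3 (mod 17): 220·t ≡ 3 − 163 = -160 (mod 17).
    Reduce coefficients mod 17: 16·t ≡ 10 (mod 17).
    The inverse of 16 mod 17 is 16 (since 16·16 = 256 = 15·17 + 1), so t ≡ 16·10 = 160 ≡ 7 (mod 17).
    Then x = 163 + 220·7 = 1703, valid modulo lcm(220, 17) = 3740: x ≡ 1703 (mod 3740).
Verify against each original: 1703 mod 4 = 3, 1703 mod 5 = 3, 1703 mod 11 = 9, 1703 mod 17 = 3.

x ≡ 1703 (mod 3740).


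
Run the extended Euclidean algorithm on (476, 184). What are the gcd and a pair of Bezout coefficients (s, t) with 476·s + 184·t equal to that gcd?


Euclidean algorithm on (476, 184) — divide until remainder is 0:
  476 = 2 · 184 + 108
  184 = 1 · 108 + 76
  108 = 1 · 76 + 32
  76 = 2 · 32 + 12
  32 = 2 · 12 + 8
  12 = 1 · 8 + 4
  8 = 2 · 4 + 0
gcd(476, 184) = 4.
Track Bezout coefficients alongside the remainders: start with r₀ = 476 = a·1 + b·0 (s = 1, t = 0) and r₁ = 184 = a·0 + b·1 (s = 0, t = 1); each new remainder r_{k+1} = r_{k-1} − q_k·r_k inherits s_{k+1} = s_{k-1} − q_k·s_k, t_{k+1} = t_{k-1} − q_k·t_k, so r_k = a·s_k + b·t_k at every step:
  q = 2: r = 108, s = 1 − 2·0 = 1, t = 0 − 2·1 = -2  (check: 476·1 + 184·(-2) = 108)
  q = 1: r = 76, s = 0 − 1·1 = -1, t = 1 − 1·(-2) = 3  (check: 476·(-1) + 184·3 = 76)
  q = 1: r = 32, s = 1 − 1·(-1) = 2, t = -2 − 1·3 = -5  (check: 476·2 + 184·(-5) = 32)
  q = 2: r = 12, s = -1 − 2·2 = -5, t = 3 − 2·(-5) = 13  (check: 476·(-5) + 184·13 = 12)
  q = 2: r = 8, s = 2 − 2·(-5) = 12, t = -5 − 2·13 = -31  (check: 476·12 + 184·(-31) = 8)
  q = 1: r = 4, s = -5 − 1·12 = -17, t = 13 − 1·(-31) = 44  (check: 476·(-17) + 184·44 = 4)
The row with r = 4 (the gcd) gives the Bezout coefficients s = -17, t = 44.
Result: 476 · (-17) + 184 · (44) = 4.

gcd(476, 184) = 4; s = -17, t = 44 (check: 476·(-17) + 184·44 = 4).


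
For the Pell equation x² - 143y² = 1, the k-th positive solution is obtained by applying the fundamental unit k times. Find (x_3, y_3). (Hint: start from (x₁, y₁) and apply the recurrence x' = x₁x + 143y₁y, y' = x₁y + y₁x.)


Step 1: Find the fundamental solution (x₁, y₁) of x² - 143y² = 1.
  Expand √143 as a continued fraction. a₀ = ⌊√143⌋ = 11; iterate m_{k+1} = d_k·a_k − m_k, d_{k+1} = (143 − m_{k+1}²)/d_k, a_{k+1} = ⌊(a₀ + m_{k+1})/d_{k+1}⌋ (starting m₀ = 0, d₀ = 1), with convergents p_k = a_k·p_{k-1} + p_{k-2}, q_k = a_k·q_{k-1} + q_{k-2} (p₋₁ = 1, q₋₁ = 0):
  k = 0: a₀ = 11; p₀/q₀ = 11/1; p₀² − 143·q₀² = 121 − 143 = -22.
  k = 1: m = 11, d = 22, a = ⌊(11 + 11)/22⌋ = 1; p/q = (1·11 + 1)/(1·1 + 0) = 12/1; p² − 143·q² = 144 − 143 = 1.
  The first convergent with p² − 143·q² = 1 gives the fundamental solution (x₁, y₁) = (12, 1).
Step 2: Apply the recurrence (x_{n+1}, y_{n+1}) = (x₁x_n + 143y₁y_n, x₁y_n + y₁x_n) repeatedly.
  From (x_1, y_1) = (12, 1): x_2 = 12·12 + 143·1·1 = 287; y_2 = 12·1 + 1·12 = 24.
  From (x_2, y_2) = (287, 24): x_3 = 12·287 + 143·1·24 = 6876; y_3 = 12·24 + 1·287 = 575.
Step 3: Verify x_3² - 143·y_3² = 47279376 - 47279375 = 1 (should be 1). ✓

(x_1, y_1) = (12, 1); (x_3, y_3) = (6876, 575).


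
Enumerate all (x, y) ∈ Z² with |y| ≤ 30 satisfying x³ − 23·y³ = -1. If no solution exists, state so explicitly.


The equation is x³ - 23y³ = -1. For fixed y, x³ = 23·y³ − 1, so a solution requires the RHS to be a perfect cube.
Strategy: iterate y from -30 to 30, compute RHS = 23·y³ − 1, and check whether it is a (positive or negative) perfect cube.
Check small values of y:
  y = 0: RHS = -1 = (-1)³ ⇒ x = -1 works.
  y = 1: RHS = 22 is not a perfect cube.
  y = -1: RHS = -24 is not a perfect cube.
  y = 2: RHS = 183 is not a perfect cube.
  y = -2: RHS = -185 is not a perfect cube.
  y = 3: RHS = 620 is not a perfect cube.
  y = -3: RHS = -622 is not a perfect cube.
Continuing the search up to |y| = 30 finds no further solutions beyond those listed.
Collected solutions: (-1, 0).

Solutions (with |y| ≤ 30): (-1, 0).


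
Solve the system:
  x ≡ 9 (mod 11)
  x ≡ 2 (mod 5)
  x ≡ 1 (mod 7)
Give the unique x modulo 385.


Moduli 11, 5, 7 are pairwise coprime; by CRT there is a unique solution modulo M = 11 · 5 · 7 = 385.
Solve pairwise, accumulating the modulus:
  Start with x ≡ 9 (mod 11).
  Combine with x ≡ 2 (mod 5): since gcd(11, 5) = 1, we get a unique residue mod 55.
    Write x = 9 + 11·t and substitute into x ≡ 2 (mod 5): 11·t ≡ 2 − 9 = -7 (mod 5).
    Reduce coefficients mod 5: 1·t ≡ 3 (mod 5).
    So t ≡ 3 (mod 5).
    Then x = 9 + 11·3 = 42, valid modulo lcm(11, 5) = 55: x ≡ 42 (mod 55).
  Combine with x ≡ 1 (mod 7): since gcd(55, 7) = 1, we get a unique residue mod 385.
    Write x = 42 + 55·t and substitute into x ≡ 1 (mod 7): 55·t ≡ 1 − 42 = -41 (mod 7).
    Reduce coefficients mod 7: 6·t ≡ 1 (mod 7).
    The inverse of 6 mod 7 is 6 (since 6·6 = 36 = 5·7 + 1), so t ≡ 6·1 = 6 ≡ 6 (mod 7).
    Then x = 42 + 55·6 = 372, valid modulo lcm(55, 7) = 385: x ≡ 372 (mod 385).
Verify: 372 mod 11 = 9 ✓, 372 mod 5 = 2 ✓, 372 mod 7 = 1 ✓.

x ≡ 372 (mod 385).


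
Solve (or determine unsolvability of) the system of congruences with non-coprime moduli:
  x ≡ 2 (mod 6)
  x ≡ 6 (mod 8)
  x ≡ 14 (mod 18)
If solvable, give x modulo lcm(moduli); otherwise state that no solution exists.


Moduli 6, 8, 18 are not pairwise coprime, so CRT works modulo lcm(m_i) when all pairwise compatibility conditions hold.
Pairwise compatibility: gcd(m_i, m_j) must divide a_i - a_j for every pair.
Merge one congruence at a time:
  Start: x ≡ 2 (mod 6).
  Combine with x ≡ 6 (mod 8): gcd(6, 8) = 2; 6 - 2 = 4, which IS divisible by 2, so compatible.
    Write x = 2 + 6·t and substitute into x ≡ 6 (mod 8): 6·t ≡ 6 − 2 = 4 (mod 8).
    Divide the congruence (and modulus) by g = 2: 3·t ≡ 2 (mod 4).
    The inverse of 3 mod 4 is 3 (since 3·3 = 9 = 2·4 + 1), so t ≡ 3·2 = 6 ≡ 2 (mod 4).
    Then x = 2 + 6·2 = 14, valid modulo lcm(6, 8) = 24: x ≡ 14 (mod 24).
  Combine with x ≡ 14 (mod 18): gcd(24, 18) = 6; 14 - 14 = 0, which IS divisible by 6, so compatible.
    Write x = 14 + 24·t and substitute into x ≡ 14 (mod 18): 24·t ≡ 14 − 14 = 0 (mod 18).
    Divide the congruence (and modulus) by g = 6: 4·t ≡ 0 (mod 3).
    Reduce coefficients mod 3: 1·t ≡ 0 (mod 3).
    So t ≡ 0 (mod 3).
    Then x = 14 + 24·0 = 14, valid modulo lcm(24, 18) = 72: x ≡ 14 (mod 72).
Verify: 14 mod 6 = 2, 14 mod 8 = 6, 14 mod 18 = 14.

x ≡ 14 (mod 72).


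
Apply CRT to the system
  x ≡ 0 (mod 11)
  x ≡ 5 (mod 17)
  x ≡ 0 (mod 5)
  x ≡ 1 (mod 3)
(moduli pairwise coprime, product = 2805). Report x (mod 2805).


Product of moduli M = 11 · 17 · 5 · 3 = 2805.
Merge one congruence at a time:
  Start: x ≡ 0 (mod 11).
  Combine with x ≡ 5 (mod 17); new modulus lcm = 187.
    Write x = 0 + 11·t and substitute into x ≡ 5 (mod 17): 11·t ≡ 5 − 0 = 5 (mod 17).
    The inverse of 11 mod 17 is 14 (since 11·14 = 154 = 9·17 + 1), so t ≡ 14·5 = 70 ≡ 2 (mod 17).
    Then x = 0 + 11·2 = 22, valid modulo lcm(11, 17) = 187: x ≡ 22 (mod 187).
  Combine with x ≡ 0 (mod 5); new modulus lcm = 935.
    Write x = 22 + 187·t and substitute into x ≡ 0 (mod 5): 187·t ≡ 0 − 22 = -22 (mod 5).
    Reduce coefficients mod 5: 2·t ≡ 3 (mod 5).
    The inverse of 2 mod 5 is 3 (since 2·3 = 6 = 1·5 + 1), so t ≡ 3·3 = 9 ≡ 4 (mod 5).
    Then x = 22 + 187·4 = 770, valid modulo lcm(187, 5) = 935: x ≡ 770 (mod 935).
  Combine with x ≡ 1 (mod 3); new modulus lcm = 2805.
    Write x = 770 + 935·t and substitute into x ≡ 1 (mod 3): 935·t ≡ 1 − 770 = -769 (mod 3).
    Reduce coefficients mod 3: 2·t ≡ 2 (mod 3).
    The inverse of 2 mod 3 is 2 (since 2·2 = 4 = 1·3 + 1), so t ≡ 2·2 = 4 ≡ 1 (mod 3).
    Then x = 770 + 935·1 = 1705, valid modulo lcm(935, 3) = 2805: x ≡ 1705 (mod 2805).
Verify against each original: 1705 mod 11 = 0, 1705 mod 17 = 5, 1705 mod 5 = 0, 1705 mod 3 = 1.

x ≡ 1705 (mod 2805).


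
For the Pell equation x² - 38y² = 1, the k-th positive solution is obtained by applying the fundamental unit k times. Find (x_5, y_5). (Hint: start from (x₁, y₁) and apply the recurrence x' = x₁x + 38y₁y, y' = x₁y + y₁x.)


Step 1: Find the fundamental solution (x₁, y₁) of x² - 38y² = 1.
  Expand √38 as a continued fraction. a₀ = ⌊√38⌋ = 6; iterate m_{k+1} = d_k·a_k − m_k, d_{k+1} = (38 − m_{k+1}²)/d_k, a_{k+1} = ⌊(a₀ + m_{k+1})/d_{k+1}⌋ (starting m₀ = 0, d₀ = 1), with convergents p_k = a_k·p_{k-1} + p_{k-2}, q_k = a_k·q_{k-1} + q_{k-2} (p₋₁ = 1, q₋₁ = 0):
  k = 0: a₀ = 6; p₀/q₀ = 6/1; p₀² − 38·q₀² = 36 − 38 = -2.
  k = 1: m = 6, d = 2, a = ⌊(6 + 6)/2⌋ = 6; p/q = (6·6 + 1)/(6·1 + 0) = 37/6; p² − 38·q² = 1369 − 1368 = 1.
  The first convergent with p² − 38·q² = 1 gives the fundamental solution (x₁, y₁) = (37, 6).
Step 2: Apply the recurrence (x_{n+1}, y_{n+1}) = (x₁x_n + 38y₁y_n, x₁y_n + y₁x_n) repeatedly.
  From (x_1, y_1) = (37, 6): x_2 = 37·37 + 38·6·6 = 2737; y_2 = 37·6 + 6·37 = 444.
  From (x_2, y_2) = (2737, 444): x_3 = 37·2737 + 38·6·444 = 202501; y_3 = 37·444 + 6·2737 = 32850.
  From (x_3, y_3) = (202501, 32850): x_4 = 37·202501 + 38·6·32850 = 14982337; y_4 = 37·32850 + 6·202501 = 2430456.
  From (x_4, y_4) = (14982337, 2430456): x_5 = 37·14982337 + 38·6·2430456 = 1108490437; y_5 = 37·2430456 + 6·14982337 = 179820894.
Step 3: Verify x_5² - 38·y_5² = 1228751048920450969 - 1228751048920450968 = 1 (should be 1). ✓

(x_1, y_1) = (37, 6); (x_5, y_5) = (1108490437, 179820894).


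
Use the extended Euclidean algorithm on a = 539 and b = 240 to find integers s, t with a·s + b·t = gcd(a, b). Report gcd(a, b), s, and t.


Euclidean algorithm on (539, 240) — divide until remainder is 0:
  539 = 2 · 240 + 59
  240 = 4 · 59 + 4
  59 = 14 · 4 + 3
  4 = 1 · 3 + 1
  3 = 3 · 1 + 0
gcd(539, 240) = 1.
Track Bezout coefficients alongside the remainders: start with r₀ = 539 = a·1 + b·0 (s = 1, t = 0) and r₁ = 240 = a·0 + b·1 (s = 0, t = 1); each new remainder r_{k+1} = r_{k-1} − q_k·r_k inherits s_{k+1} = s_{k-1} − q_k·s_k, t_{k+1} = t_{k-1} − q_k·t_k, so r_k = a·s_k + b·t_k at every step:
  q = 2: r = 59, s = 1 − 2·0 = 1, t = 0 − 2·1 = -2  (check: 539·1 + 240·(-2) = 59)
  q = 4: r = 4, s = 0 − 4·1 = -4, t = 1 − 4·(-2) = 9  (check: 539·(-4) + 240·9 = 4)
  q = 14: r = 3, s = 1 − 14·(-4) = 57, t = -2 − 14·9 = -128  (check: 539·57 + 240·(-128) = 3)
  q = 1: r = 1, s = -4 − 1·57 = -61, t = 9 − 1·(-128) = 137  (check: 539·(-61) + 240·137 = 1)
The row with r = 1 (the gcd) gives the Bezout coefficients s = -61, t = 137.
Result: 539 · (-61) + 240 · (137) = 1.

gcd(539, 240) = 1; s = -61, t = 137 (check: 539·(-61) + 240·137 = 1).


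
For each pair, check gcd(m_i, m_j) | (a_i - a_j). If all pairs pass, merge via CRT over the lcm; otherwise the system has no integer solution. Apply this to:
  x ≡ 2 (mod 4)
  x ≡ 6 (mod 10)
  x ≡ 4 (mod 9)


Moduli 4, 10, 9 are not pairwise coprime, so CRT works modulo lcm(m_i) when all pairwise compatibility conditions hold.
Pairwise compatibility: gcd(m_i, m_j) must divide a_i - a_j for every pair.
Merge one congruence at a time:
  Start: x ≡ 2 (mod 4).
  Combine with x ≡ 6 (mod 10): gcd(4, 10) = 2; 6 - 2 = 4, which IS divisible by 2, so compatible.
    Write x = 2 + 4·t and substitute into x ≡ 6 (mod 10): 4·t ≡ 6 − 2 = 4 (mod 10).
    Divide the congruence (and modulus) by g = 2: 2·t ≡ 2 (mod 5).
    The inverse of 2 mod 5 is 3 (since 2·3 = 6 = 1·5 + 1), so t ≡ 3·2 = 6 ≡ 1 (mod 5).
    Then x = 2 + 4·1 = 6, valid modulo lcm(4, 10) = 20: x ≡ 6 (mod 20).
  Combine with x ≡ 4 (mod 9): gcd(20, 9) = 1; 4 - 6 = -2, which IS divisible by 1, so compatible.
    Write x = 6 + 20·t and substitute into x ≡ 4 (mod 9): 20·t ≡ 4 − 6 = -2 (mod 9).
    Reduce coefficients mod 9: 2·t ≡ 7 (mod 9).
    The inverse of 2 mod 9 is 5 (since 2·5 = 10 = 1·9 + 1), so t ≡ 5·7 = 35 ≡ 8 (mod 9).
    Then x = 6 + 20·8 = 166, valid modulo lcm(20, 9) = 180: x ≡ 166 (mod 180).
Verify: 166 mod 4 = 2, 166 mod 10 = 6, 166 mod 9 = 4.

x ≡ 166 (mod 180).


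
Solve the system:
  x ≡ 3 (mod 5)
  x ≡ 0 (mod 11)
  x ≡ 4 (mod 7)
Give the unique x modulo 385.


Moduli 5, 11, 7 are pairwise coprime; by CRT there is a unique solution modulo M = 5 · 11 · 7 = 385.
Solve pairwise, accumulating the modulus:
  Start with x ≡ 3 (mod 5).
  Combine with x ≡ 0 (mod 11): since gcd(5, 11) = 1, we get a unique residue mod 55.
    Write x = 3 + 5·t and substitute into x ≡ 0 (mod 11): 5·t ≡ 0 − 3 = -3 (mod 11).
    Reduce coefficients mod 11: 5·t ≡ 8 (mod 11).
    The inverse of 5 mod 11 is 9 (since 5·9 = 45 = 4·11 + 1), so t ≡ 9·8 = 72 ≡ 6 (mod 11).
    Then x = 3 + 5·6 = 33, valid modulo lcm(5, 11) = 55: x ≡ 33 (mod 55).
  Combine with x ≡ 4 (mod 7): since gcd(55, 7) = 1, we get a unique residue mod 385.
    Write x = 33 + 55·t and substitute into x ≡ 4 (mod 7): 55·t ≡ 4 − 33 = -29 (mod 7).
    Reduce coefficients mod 7: 6·t ≡ 6 (mod 7).
    The inverse of 6 mod 7 is 6 (since 6·6 = 36 = 5·7 + 1), so t ≡ 6·6 = 36 ≡ 1 (mod 7).
    Then x = 33 + 55·1 = 88, valid modulo lcm(55, 7) = 385: x ≡ 88 (mod 385).
Verify: 88 mod 5 = 3 ✓, 88 mod 11 = 0 ✓, 88 mod 7 = 4 ✓.

x ≡ 88 (mod 385).


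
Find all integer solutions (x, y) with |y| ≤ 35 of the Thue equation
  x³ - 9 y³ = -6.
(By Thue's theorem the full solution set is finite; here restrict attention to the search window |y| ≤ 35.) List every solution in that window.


The equation is x³ - 9y³ = -6. For fixed y, x³ = 9·y³ − 6, so a solution requires the RHS to be a perfect cube.
Strategy: iterate y from -35 to 35, compute RHS = 9·y³ − 6, and check whether it is a (positive or negative) perfect cube.
Check small values of y:
  y = 0: RHS = -6 is not a perfect cube.
  y = 1: RHS = 3 is not a perfect cube.
  y = -1: RHS = -15 is not a perfect cube.
  y = 2: RHS = 66 is not a perfect cube.
  y = -2: RHS = -78 is not a perfect cube.
  y = 3: RHS = 237 is not a perfect cube.
  y = -3: RHS = -249 is not a perfect cube.
Continuing the search up to |y| = 35 finds no solutions either.
No (x, y) in the scanned range satisfies the equation.

No integer solutions with |y| ≤ 35.


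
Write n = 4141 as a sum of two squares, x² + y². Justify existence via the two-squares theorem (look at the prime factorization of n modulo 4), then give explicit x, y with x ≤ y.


Step 1: Factor n = 4141 = 41 · 101.
Step 2: Check the mod-4 condition on each prime factor: 41 ≡ 1 (mod 4), exponent 1; 101 ≡ 1 (mod 4), exponent 1.
All primes ≡ 3 (mod 4) appear to even exponent (or don't appear), so by the two-squares theorem n IS expressible as a sum of two squares.
Step 3: Build a representation. Here n = 41 · 101 is a product of primes ≡ 1 (mod 4). Each prime p ≡ 1 (mod 4) is itself a sum of two squares; find a² by testing p − a² for a perfect square:
  41: 41 − 1² = 40, 41 − 2² = 37, 41 − 3² = 32, 41 − 4² = 25 = 5² ⇒ 41 = 4² + 5².
  101: 101 − 1² = 100 = 10² ⇒ 101 = 1² + 10².
  Combine using the Brahmagupta–Fibonacci identity (a² + b²)(c² + d²) = (ac − bd)² + (ad + bc)² = (ac + bd)² + (ad − bc)²:
  41 · 101 = 4141: from (4² + 5²)(1² + 10²), take (4·1 − 5·10, 4·10 + 5·1) = (4 − 50, 40 + 5) = (-46, 45); dropping signs (only squares matter) gives (46, 45); check 46² + 45² = 2116 + 2025 = 4141 ✓.
Step 4: Order so x ≤ y and verify: 45² + 46² = 2025 + 2116 = 4141 = n. ✓

n = 4141 = 45² + 46² (one valid representation with x ≤ y).


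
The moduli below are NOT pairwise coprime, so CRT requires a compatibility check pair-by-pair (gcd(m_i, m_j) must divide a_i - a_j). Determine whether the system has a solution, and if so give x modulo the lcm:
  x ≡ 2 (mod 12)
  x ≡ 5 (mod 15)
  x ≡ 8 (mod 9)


Moduli 12, 15, 9 are not pairwise coprime, so CRT works modulo lcm(m_i) when all pairwise compatibility conditions hold.
Pairwise compatibility: gcd(m_i, m_j) must divide a_i - a_j for every pair.
Merge one congruence at a time:
  Start: x ≡ 2 (mod 12).
  Combine with x ≡ 5 (mod 15): gcd(12, 15) = 3; 5 - 2 = 3, which IS divisible by 3, so compatible.
    Write x = 2 + 12·t and substitute into x ≡ 5 (mod 15): 12·t ≡ 5 − 2 = 3 (mod 15).
    Divide the congruence (and modulus) by g = 3: 4·t ≡ 1 (mod 5).
    The inverse of 4 mod 5 is 4 (since 4·4 = 16 = 3·5 + 1), so t ≡ 4·1 = 4 ≡ 4 (mod 5).
    Then x = 2 + 12·4 = 50, valid modulo lcm(12, 15) = 60: x ≡ 50 (mod 60).
  Combine with x ≡ 8 (mod 9): gcd(60, 9) = 3; 8 - 50 = -42, which IS divisible by 3, so compatible.
    Write x = 50 + 60·t and substitute into x ≡ 8 (mod 9): 60·t ≡ 8 − 50 = -42 (mod 9).
    Divide the congruence (and modulus) by g = 3: 20·t ≡ -14 (mod 3).
    Reduce coefficients mod 3: 2·t ≡ 1 (mod 3).
    The inverse of 2 mod 3 is 2 (since 2·2 = 4 = 1·3 + 1), so t ≡ 2·1 = 2 ≡ 2 (mod 3).
    Then x = 50 + 60·2 = 170, valid modulo lcm(60, 9) = 180: x ≡ 170 (mod 180).
Verify: 170 mod 12 = 2, 170 mod 15 = 5, 170 mod 9 = 8.

x ≡ 170 (mod 180).


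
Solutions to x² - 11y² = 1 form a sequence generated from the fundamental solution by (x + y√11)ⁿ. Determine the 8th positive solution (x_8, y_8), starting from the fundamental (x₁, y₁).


Step 1: Find the fundamental solution (x₁, y₁) of x² - 11y² = 1.
  Expand √11 as a continued fraction. a₀ = ⌊√11⌋ = 3; iterate m_{k+1} = d_k·a_k − m_k, d_{k+1} = (11 − m_{k+1}²)/d_k, a_{k+1} = ⌊(a₀ + m_{k+1})/d_{k+1}⌋ (starting m₀ = 0, d₀ = 1), with convergents p_k = a_k·p_{k-1} + p_{k-2}, q_k = a_k·q_{k-1} + q_{k-2} (p₋₁ = 1, q₋₁ = 0):
  k = 0: a₀ = 3; p₀/q₀ = 3/1; p₀² − 11·q₀² = 9 − 11 = -2.
  k = 1: m = 3, d = 2, a = ⌊(3 + 3)/2⌋ = 3; p/q = (3·3 + 1)/(3·1 + 0) = 10/3; p² − 11·q² = 100 − 99 = 1.
  The first convergent with p² − 11·q² = 1 gives the fundamental solution (x₁, y₁) = (10, 3).
Step 2: Apply the recurrence (x_{n+1}, y_{n+1}) = (x₁x_n + 11y₁y_n, x₁y_n + y₁x_n) repeatedly.
  From (x_1, y_1) = (10, 3): x_2 = 10·10 + 11·3·3 = 199; y_2 = 10·3 + 3·10 = 60.
  From (x_2, y_2) = (199, 60): x_3 = 10·199 + 11·3·60 = 3970; y_3 = 10·60 + 3·199 = 1197.
  From (x_3, y_3) = (3970, 1197): x_4 = 10·3970 + 11·3·1197 = 79201; y_4 = 10·1197 + 3·3970 = 23880.
  From (x_4, y_4) = (79201, 23880): x_5 = 10·79201 + 11·3·23880 = 1580050; y_5 = 10·23880 + 3·79201 = 476403.
  From (x_5, y_5) = (1580050, 476403): x_6 = 10·1580050 + 11·3·476403 = 31521799; y_6 = 10·476403 + 3·1580050 = 9504180.
  From (x_6, y_6) = (31521799, 9504180): x_7 = 10·31521799 + 11·3·9504180 = 628855930; y_7 = 10·9504180 + 3·31521799 = 189607197.
  From (x_7, y_7) = (628855930, 189607197): x_8 = 10·628855930 + 11·3·189607197 = 12545596801; y_8 = 10·189607197 + 3·628855930 = 3782639760.
Step 3: Verify x_8² - 11·y_8² = 157391999093261433601 - 157391999093261433600 = 1 (should be 1). ✓

(x_1, y_1) = (10, 3); (x_8, y_8) = (12545596801, 3782639760).


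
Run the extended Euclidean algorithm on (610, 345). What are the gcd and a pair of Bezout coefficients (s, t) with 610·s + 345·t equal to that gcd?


Euclidean algorithm on (610, 345) — divide until remainder is 0:
  610 = 1 · 345 + 265
  345 = 1 · 265 + 80
  265 = 3 · 80 + 25
  80 = 3 · 25 + 5
  25 = 5 · 5 + 0
gcd(610, 345) = 5.
Track Bezout coefficients alongside the remainders: start with r₀ = 610 = a·1 + b·0 (s = 1, t = 0) and r₁ = 345 = a·0 + b·1 (s = 0, t = 1); each new remainder r_{k+1} = r_{k-1} − q_k·r_k inherits s_{k+1} = s_{k-1} − q_k·s_k, t_{k+1} = t_{k-1} − q_k·t_k, so r_k = a·s_k + b·t_k at every step:
  q = 1: r = 265, s = 1 − 1·0 = 1, t = 0 − 1·1 = -1  (check: 610·1 + 345·(-1) = 265)
  q = 1: r = 80, s = 0 − 1·1 = -1, t = 1 − 1·(-1) = 2  (check: 610·(-1) + 345·2 = 80)
  q = 3: r = 25, s = 1 − 3·(-1) = 4, t = -1 − 3·2 = -7  (check: 610·4 + 345·(-7) = 25)
  q = 3: r = 5, s = -1 − 3·4 = -13, t = 2 − 3·(-7) = 23  (check: 610·(-13) + 345·23 = 5)
The row with r = 5 (the gcd) gives the Bezout coefficients s = -13, t = 23.
Result: 610 · (-13) + 345 · (23) = 5.

gcd(610, 345) = 5; s = -13, t = 23 (check: 610·(-13) + 345·23 = 5).


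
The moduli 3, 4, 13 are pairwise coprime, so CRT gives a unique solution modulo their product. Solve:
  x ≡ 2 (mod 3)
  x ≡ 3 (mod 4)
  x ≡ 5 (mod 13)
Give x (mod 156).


Moduli 3, 4, 13 are pairwise coprime; by CRT there is a unique solution modulo M = 3 · 4 · 13 = 156.
Solve pairwise, accumulating the modulus:
  Start with x ≡ 2 (mod 3).
  Combine with x ≡ 3 (mod 4): since gcd(3, 4) = 1, we get a unique residue mod 12.
    Write x = 2 + 3·t and substitute into x ≡ 3 (mod 4): 3·t ≡ 3 − 2 = 1 (mod 4).
    The inverse of 3 mod 4 is 3 (since 3·3 = 9 = 2·4 + 1), so t ≡ 3·1 = 3 ≡ 3 (mod 4).
    Then x = 2 + 3·3 = 11, valid modulo lcm(3, 4) = 12: x ≡ 11 (mod 12).
  Combine with x ≡ 5 (mod 13): since gcd(12, 13) = 1, we get a unique residue mod 156.
    Write x = 11 + 12·t and substitute into x ≡ 5 (mod 13): 12·t ≡ 5 − 11 = -6 (mod 13).
    Reduce coefficients mod 13: 12·t ≡ 7 (mod 13).
    The inverse of 12 mod 13 is 12 (since 12·12 = 144 = 11·13 + 1), so t ≡ 12·7 = 84 ≡ 6 (mod 13).
    Then x = 11 + 12·6 = 83, valid modulo lcm(12, 13) = 156: x ≡ 83 (mod 156).
Verify: 83 mod 3 = 2 ✓, 83 mod 4 = 3 ✓, 83 mod 13 = 5 ✓.

x ≡ 83 (mod 156).


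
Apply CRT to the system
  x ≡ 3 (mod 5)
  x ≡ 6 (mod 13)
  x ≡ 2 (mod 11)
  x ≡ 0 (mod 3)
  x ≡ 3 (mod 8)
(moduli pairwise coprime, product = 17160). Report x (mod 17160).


Product of moduli M = 5 · 13 · 11 · 3 · 8 = 17160.
Merge one congruence at a time:
  Start: x ≡ 3 (mod 5).
  Combine with x ≡ 6 (mod 13); new modulus lcm = 65.
    Write x = 3 + 5·t and substitute into x ≡ 6 (mod 13): 5·t ≡ 6 − 3 = 3 (mod 13).
    The inverse of 5 mod 13 is 8 (since 5·8 = 40 = 3·13 + 1), so t ≡ 8·3 = 24 ≡ 11 (mod 13).
    Then x = 3 + 5·11 = 58, valid modulo lcm(5, 13) = 65: x ≡ 58 (mod 65).
  Combine with x ≡ 2 (mod 11); new modulus lcm = 715.
    Write x = 58 + 65·t and substitute into x ≡ 2 (mod 11): 65·t ≡ 2 − 58 = -56 (mod 11).
    Reduce coefficients mod 11: 10·t ≡ 10 (mod 11).
    The inverse of 10 mod 11 is 10 (since 10·10 = 100 = 9·11 + 1), so t ≡ 10·10 = 100 ≡ 1 (mod 11).
    Then x = 58 + 65·1 = 123, valid modulo lcm(65, 11) = 715: x ≡ 123 (mod 715).
  Combine with x ≡ 0 (mod 3); new modulus lcm = 2145.
    Write x = 123 + 715·t and substitute into x ≡ 0 (mod 3): 715·t ≡ 0 − 123 = -123 (mod 3).
    Reduce coefficients mod 3: 1·t ≡ 0 (mod 3).
    So t ≡ 0 (mod 3).
    Then x = 123 + 715·0 = 123, valid modulo lcm(715, 3) = 2145: x ≡ 123 (mod 2145).
  Combine with x ≡ 3 (mod 8); new modulus lcm = 17160.
    Write x = 123 + 2145·t and substitute into x ≡ 3 (mod 8): 2145·t ≡ 3 − 123 = -120 (mod 8).
    Reduce coefficients mod 8: 1·t ≡ 0 (mod 8).
    So t ≡ 0 (mod 8).
    Then x = 123 + 2145·0 = 123, valid modulo lcm(2145, 8) = 17160: x ≡ 123 (mod 17160).
Verify against each original: 123 mod 5 = 3, 123 mod 13 = 6, 123 mod 11 = 2, 123 mod 3 = 0, 123 mod 8 = 3.

x ≡ 123 (mod 17160).


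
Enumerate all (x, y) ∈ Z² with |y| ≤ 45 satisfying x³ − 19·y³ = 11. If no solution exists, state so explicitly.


The equation is x³ - 19y³ = 11. For fixed y, x³ = 19·y³ + 11, so a solution requires the RHS to be a perfect cube.
Strategy: iterate y from -45 to 45, compute RHS = 19·y³ + 11, and check whether it is a (positive or negative) perfect cube.
Check small values of y:
  y = 0: RHS = 11 is not a perfect cube.
  y = 1: RHS = 30 is not a perfect cube.
  y = -1: RHS = -8 = (-2)³ ⇒ x = -2 works.
  y = 2: RHS = 163 is not a perfect cube.
  y = -2: RHS = -141 is not a perfect cube.
  y = 3: RHS = 524 is not a perfect cube.
  y = -3: RHS = -502 is not a perfect cube.
Continuing the search up to |y| = 45 finds no further solutions beyond those listed.
Collected solutions: (-2, -1).

Solutions (with |y| ≤ 45): (-2, -1).


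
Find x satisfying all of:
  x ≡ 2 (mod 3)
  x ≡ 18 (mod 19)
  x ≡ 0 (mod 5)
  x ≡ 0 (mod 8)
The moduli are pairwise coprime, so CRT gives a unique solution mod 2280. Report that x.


Product of moduli M = 3 · 19 · 5 · 8 = 2280.
Merge one congruence at a time:
  Start: x ≡ 2 (mod 3).
  Combine with x ≡ 18 (mod 19); new modulus lcm = 57.
    Write x = 2 + 3·t and substitute into x ≡ 18 (mod 19): 3·t ≡ 18 − 2 = 16 (mod 19).
    The inverse of 3 mod 19 is 13 (since 3·13 = 39 = 2·19 + 1), so t ≡ 13·16 = 208 ≡ 18 (mod 19).
    Then x = 2 + 3·18 = 56, valid modulo lcm(3, 19) = 57: x ≡ 56 (mod 57).
  Combine with x ≡ 0 (mod 5); new modulus lcm = 285.
    Write x = 56 + 57·t and substitute into x ≡ 0 (mod 5): 57·t ≡ 0 − 56 = -56 (mod 5).
    Reduce coefficients mod 5: 2·t ≡ 4 (mod 5).
    The inverse of 2 mod 5 is 3 (since 2·3 = 6 = 1·5 + 1), so t ≡ 3·4 = 12 ≡ 2 (mod 5).
    Then x = 56 + 57·2 = 170, valid modulo lcm(57, 5) = 285: x ≡ 170 (mod 285).
  Combine with x ≡ 0 (mod 8); new modulus lcm = 2280.
    Write x = 170 + 285·t and substitute into x ≡ 0 (mod 8): 285·t ≡ 0 − 170 = -170 (mod 8).
    Reduce coefficients mod 8: 5·t ≡ 6 (mod 8).
    The inverse of 5 mod 8 is 5 (since 5·5 = 25 = 3·8 + 1), so t ≡ 5·6 = 30 ≡ 6 (mod 8).
    Then x = 170 + 285·6 = 1880, valid modulo lcm(285, 8) = 2280: x ≡ 1880 (mod 2280).
Verify against each original: 1880 mod 3 = 2, 1880 mod 19 = 18, 1880 mod 5 = 0, 1880 mod 8 = 0.

x ≡ 1880 (mod 2280).


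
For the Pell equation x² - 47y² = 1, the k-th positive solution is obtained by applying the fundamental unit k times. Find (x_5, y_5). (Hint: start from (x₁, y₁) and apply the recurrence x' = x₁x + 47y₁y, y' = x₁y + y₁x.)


Step 1: Find the fundamental solution (x₁, y₁) of x² - 47y² = 1.
  Expand √47 as a continued fraction. a₀ = ⌊√47⌋ = 6; iterate m_{k+1} = d_k·a_k − m_k, d_{k+1} = (47 − m_{k+1}²)/d_k, a_{k+1} = ⌊(a₀ + m_{k+1})/d_{k+1}⌋ (starting m₀ = 0, d₀ = 1), with convergents p_k = a_k·p_{k-1} + p_{k-2}, q_k = a_k·q_{k-1} + q_{k-2} (p₋₁ = 1, q₋₁ = 0):
  k = 0: a₀ = 6; p₀/q₀ = 6/1; p₀² − 47·q₀² = 36 − 47 = -11.
  k = 1: m = 6, d = 11, a = ⌊(6 + 6)/11⌋ = 1; p/q = (1·6 + 1)/(1·1 + 0) = 7/1; p² − 47·q² = 49 − 47 = 2.
  k = 2: m = 5, d = 2, a = ⌊(6 + 5)/2⌋ = 5; p/q = (5·7 + 6)/(5·1 + 1) = 41/6; p² − 47·q² = 1681 − 1692 = -11.
  k = 3: m = 5, d = 11, a = ⌊(6 + 5)/11⌋ = 1; p/q = (1·41 + 7)/(1·6 + 1) = 48/7; p² − 47·q² = 2304 − 2303 = 1.
  The first convergent with p² − 47·q² = 1 gives the fundamental solution (x₁, y₁) = (48, 7).
Step 2: Apply the recurrence (x_{n+1}, y_{n+1}) = (x₁x_n + 47y₁y_n, x₁y_n + y₁x_n) repeatedly.
  From (x_1, y_1) = (48, 7): x_2 = 48·48 + 47·7·7 = 4607; y_2 = 48·7 + 7·48 = 672.
  From (x_2, y_2) = (4607, 672): x_3 = 48·4607 + 47·7·672 = 442224; y_3 = 48·672 + 7·4607 = 64505.
  From (x_3, y_3) = (442224, 64505): x_4 = 48·442224 + 47·7·64505 = 42448897; y_4 = 48·64505 + 7·442224 = 6191808.
  From (x_4, y_4) = (42448897, 6191808): x_5 = 48·42448897 + 47·7·6191808 = 4074651888; y_5 = 48·6191808 + 7·42448897 = 594349063.
Step 3: Verify x_5² - 47·y_5² = 16602788008381964544 - 16602788008381964543 = 1 (should be 1). ✓

(x_1, y_1) = (48, 7); (x_5, y_5) = (4074651888, 594349063).


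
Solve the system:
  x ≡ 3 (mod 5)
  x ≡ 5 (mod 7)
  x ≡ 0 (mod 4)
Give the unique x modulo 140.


Moduli 5, 7, 4 are pairwise coprime; by CRT there is a unique solution modulo M = 5 · 7 · 4 = 140.
Solve pairwise, accumulating the modulus:
  Start with x ≡ 3 (mod 5).
  Combine with x ≡ 5 (mod 7): since gcd(5, 7) = 1, we get a unique residue mod 35.
    Write x = 3 + 5·t and substitute into x ≡ 5 (mod 7): 5·t ≡ 5 − 3 = 2 (mod 7).
    The inverse of 5 mod 7 is 3 (since 5·3 = 15 = 2·7 + 1), so t ≡ 3·2 = 6 ≡ 6 (mod 7).
    Then x = 3 + 5·6 = 33, valid modulo lcm(5, 7) = 35: x ≡ 33 (mod 35).
  Combine with x ≡ 0 (mod 4): since gcd(35, 4) = 1, we get a unique residue mod 140.
    Write x = 33 + 35·t and substitute into x ≡ 0 (mod 4): 35·t ≡ 0 − 33 = -33 (mod 4).
    Reduce coefficients mod 4: 3·t ≡ 3 (mod 4).
    The inverse of 3 mod 4 is 3 (since 3·3 = 9 = 2·4 + 1), so t ≡ 3·3 = 9 ≡ 1 (mod 4).
    Then x = 33 + 35·1 = 68, valid modulo lcm(35, 4) = 140: x ≡ 68 (mod 140).
Verify: 68 mod 5 = 3 ✓, 68 mod 7 = 5 ✓, 68 mod 4 = 0 ✓.

x ≡ 68 (mod 140).


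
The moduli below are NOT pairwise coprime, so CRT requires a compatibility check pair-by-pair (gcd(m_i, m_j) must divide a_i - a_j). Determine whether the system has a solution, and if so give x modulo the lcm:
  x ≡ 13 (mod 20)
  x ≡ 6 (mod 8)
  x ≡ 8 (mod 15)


Moduli 20, 8, 15 are not pairwise coprime, so CRT works modulo lcm(m_i) when all pairwise compatibility conditions hold.
Pairwise compatibility: gcd(m_i, m_j) must divide a_i - a_j for every pair.
Merge one congruence at a time:
  Start: x ≡ 13 (mod 20).
  Combine with x ≡ 6 (mod 8): gcd(20, 8) = 4, and 6 - 13 = -7 is NOT divisible by 4.
    ⇒ system is inconsistent (no integer solution).

No solution (the system is inconsistent).


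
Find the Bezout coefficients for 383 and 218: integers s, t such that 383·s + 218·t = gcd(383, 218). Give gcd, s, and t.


Euclidean algorithm on (383, 218) — divide until remainder is 0:
  383 = 1 · 218 + 165
  218 = 1 · 165 + 53
  165 = 3 · 53 + 6
  53 = 8 · 6 + 5
  6 = 1 · 5 + 1
  5 = 5 · 1 + 0
gcd(383, 218) = 1.
Track Bezout coefficients alongside the remainders: start with r₀ = 383 = a·1 + b·0 (s = 1, t = 0) and r₁ = 218 = a·0 + b·1 (s = 0, t = 1); each new remainder r_{k+1} = r_{k-1} − q_k·r_k inherits s_{k+1} = s_{k-1} − q_k·s_k, t_{k+1} = t_{k-1} − q_k·t_k, so r_k = a·s_k + b·t_k at every step:
  q = 1: r = 165, s = 1 − 1·0 = 1, t = 0 − 1·1 = -1  (check: 383·1 + 218·(-1) = 165)
  q = 1: r = 53, s = 0 − 1·1 = -1, t = 1 − 1·(-1) = 2  (check: 383·(-1) + 218·2 = 53)
  q = 3: r = 6, s = 1 − 3·(-1) = 4, t = -1 − 3·2 = -7  (check: 383·4 + 218·(-7) = 6)
  q = 8: r = 5, s = -1 − 8·4 = -33, t = 2 − 8·(-7) = 58  (check: 383·(-33) + 218·58 = 5)
  q = 1: r = 1, s = 4 − 1·(-33) = 37, t = -7 − 1·58 = -65  (check: 383·37 + 218·(-65) = 1)
The row with r = 1 (the gcd) gives the Bezout coefficients s = 37, t = -65.
Result: 383 · (37) + 218 · (-65) = 1.

gcd(383, 218) = 1; s = 37, t = -65 (check: 383·37 + 218·(-65) = 1).


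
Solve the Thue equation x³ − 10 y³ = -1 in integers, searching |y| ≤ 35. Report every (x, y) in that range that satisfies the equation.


The equation is x³ - 10y³ = -1. For fixed y, x³ = 10·y³ − 1, so a solution requires the RHS to be a perfect cube.
Strategy: iterate y from -35 to 35, compute RHS = 10·y³ − 1, and check whether it is a (positive or negative) perfect cube.
Check small values of y:
  y = 0: RHS = -1 = (-1)³ ⇒ x = -1 works.
  y = 1: RHS = 9 is not a perfect cube.
  y = -1: RHS = -11 is not a perfect cube.
  y = 2: RHS = 79 is not a perfect cube.
  y = -2: RHS = -81 is not a perfect cube.
  y = 3: RHS = 269 is not a perfect cube.
  y = -3: RHS = -271 is not a perfect cube.
Continuing the search up to |y| = 35 finds no further solutions beyond those listed.
Collected solutions: (-1, 0).

Solutions (with |y| ≤ 35): (-1, 0).


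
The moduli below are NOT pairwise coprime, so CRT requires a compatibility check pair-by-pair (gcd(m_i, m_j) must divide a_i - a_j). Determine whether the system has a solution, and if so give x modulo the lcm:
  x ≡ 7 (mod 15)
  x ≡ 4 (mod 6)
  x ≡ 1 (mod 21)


Moduli 15, 6, 21 are not pairwise coprime, so CRT works modulo lcm(m_i) when all pairwise compatibility conditions hold.
Pairwise compatibility: gcd(m_i, m_j) must divide a_i - a_j for every pair.
Merge one congruence at a time:
  Start: x ≡ 7 (mod 15).
  Combine with x ≡ 4 (mod 6): gcd(15, 6) = 3; 4 - 7 = -3, which IS divisible by 3, so compatible.
    Write x = 7 + 15·t and substitute into x ≡ 4 (mod 6): 15·t ≡ 4 − 7 = -3 (mod 6).
    Divide the congruence (and modulus) by g = 3: 5·t ≡ -1 (mod 2).
    Reduce coefficients mod 2: 1·t ≡ 1 (mod 2).
    So t ≡ 1 (mod 2).
    Then x = 7 + 15·1 = 22, valid modulo lcm(15, 6) = 30: x ≡ 22 (mod 30).
  Combine with x ≡ 1 (mod 21): gcd(30, 21) = 3; 1 - 22 = -21, which IS divisible by 3, so compatible.
    Write x = 22 + 30·t and substitute into x ≡ 1 (mod 21): 30·t ≡ 1 − 22 = -21 (mod 21).
    Divide the congruence (and modulus) by g = 3: 10·t ≡ -7 (mod 7).
    Reduce coefficients mod 7: 3·t ≡ 0 (mod 7).
    The inverse of 3 mod 7 is 5 (since 3·5 = 15 = 2·7 + 1), so t ≡ 5·0 = 0 ≡ 0 (mod 7).
    Then x = 22 + 30·0 = 22, valid modulo lcm(30, 21) = 210: x ≡ 22 (mod 210).
Verify: 22 mod 15 = 7, 22 mod 6 = 4, 22 mod 21 = 1.

x ≡ 22 (mod 210).


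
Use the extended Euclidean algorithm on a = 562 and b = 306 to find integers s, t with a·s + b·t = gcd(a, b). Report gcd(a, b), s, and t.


Euclidean algorithm on (562, 306) — divide until remainder is 0:
  562 = 1 · 306 + 256
  306 = 1 · 256 + 50
  256 = 5 · 50 + 6
  50 = 8 · 6 + 2
  6 = 3 · 2 + 0
gcd(562, 306) = 2.
Track Bezout coefficients alongside the remainders: start with r₀ = 562 = a·1 + b·0 (s = 1, t = 0) and r₁ = 306 = a·0 + b·1 (s = 0, t = 1); each new remainder r_{k+1} = r_{k-1} − q_k·r_k inherits s_{k+1} = s_{k-1} − q_k·s_k, t_{k+1} = t_{k-1} − q_k·t_k, so r_k = a·s_k + b·t_k at every step:
  q = 1: r = 256, s = 1 − 1·0 = 1, t = 0 − 1·1 = -1  (check: 562·1 + 306·(-1) = 256)
  q = 1: r = 50, s = 0 − 1·1 = -1, t = 1 − 1·(-1) = 2  (check: 562·(-1) + 306·2 = 50)
  q = 5: r = 6, s = 1 − 5·(-1) = 6, t = -1 − 5·2 = -11  (check: 562·6 + 306·(-11) = 6)
  q = 8: r = 2, s = -1 − 8·6 = -49, t = 2 − 8·(-11) = 90  (check: 562·(-49) + 306·90 = 2)
The row with r = 2 (the gcd) gives the Bezout coefficients s = -49, t = 90.
Result: 562 · (-49) + 306 · (90) = 2.

gcd(562, 306) = 2; s = -49, t = 90 (check: 562·(-49) + 306·90 = 2).


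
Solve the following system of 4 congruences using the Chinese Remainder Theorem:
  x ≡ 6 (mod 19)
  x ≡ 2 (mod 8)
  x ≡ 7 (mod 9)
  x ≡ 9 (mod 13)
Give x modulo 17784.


Product of moduli M = 19 · 8 · 9 · 13 = 17784.
Merge one congruence at a time:
  Start: x ≡ 6 (mod 19).
  Combine with x ≡ 2 (mod 8); new modulus lcm = 152.
    Write x = 6 + 19·t and substitute into x ≡ 2 (mod 8): 19·t ≡ 2 − 6 = -4 (mod 8).
    Reduce coefficients mod 8: 3·t ≡ 4 (mod 8).
    The inverse of 3 mod 8 is 3 (since 3·3 = 9 = 1·8 + 1), so t ≡ 3·4 = 12 ≡ 4 (mod 8).
    Then x = 6 + 19·4 = 82, valid modulo lcm(19, 8) = 152: x ≡ 82 (mod 152).
  Combine with x ≡ 7 (mod 9); new modulus lcm = 1368.
    Write x = 82 + 152·t and substitute into x ≡ 7 (mod 9): 152·t ≡ 7 − 82 = -75 (mod 9).
    Reduce coefficients mod 9: 8·t ≡ 6 (mod 9).
    The inverse of 8 mod 9 is 8 (since 8·8 = 64 = 7·9 + 1), so t ≡ 8·6 = 48 ≡ 3 (mod 9).
    Then x = 82 + 152·3 = 538, valid modulo lcm(152, 9) = 1368: x ≡ 538 (mod 1368).
  Combine with x ≡ 9 (mod 13); new modulus lcm = 17784.
    Write x = 538 + 1368·t and substitute into x ≡ 9 (mod 13): 1368·t ≡ 9 − 538 = -529 (mod 13).
    Reduce coefficients mod 13: 3·t ≡ 4 (mod 13).
    The inverse of 3 mod 13 is 9 (since 3·9 = 27 = 2·13 + 1), so t ≡ 9·4 = 36 ≡ 10 (mod 13).
    Then x = 538 + 1368·10 = 14218, valid modulo lcm(1368, 13) = 17784: x ≡ 14218 (mod 17784).
Verify against each original: 14218 mod 19 = 6, 14218 mod 8 = 2, 14218 mod 9 = 7, 14218 mod 13 = 9.

x ≡ 14218 (mod 17784).


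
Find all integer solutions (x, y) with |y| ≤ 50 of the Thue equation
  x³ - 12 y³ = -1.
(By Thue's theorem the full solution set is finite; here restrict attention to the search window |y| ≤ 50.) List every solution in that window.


The equation is x³ - 12y³ = -1. For fixed y, x³ = 12·y³ − 1, so a solution requires the RHS to be a perfect cube.
Strategy: iterate y from -50 to 50, compute RHS = 12·y³ − 1, and check whether it is a (positive or negative) perfect cube.
Check small values of y:
  y = 0: RHS = -1 = (-1)³ ⇒ x = -1 works.
  y = 1: RHS = 11 is not a perfect cube.
  y = -1: RHS = -13 is not a perfect cube.
  y = 2: RHS = 95 is not a perfect cube.
  y = -2: RHS = -97 is not a perfect cube.
  y = 3: RHS = 323 is not a perfect cube.
  y = -3: RHS = -325 is not a perfect cube.
Continuing the search up to |y| = 50 finds no further solutions beyond those listed.
Collected solutions: (-1, 0).

Solutions (with |y| ≤ 50): (-1, 0).


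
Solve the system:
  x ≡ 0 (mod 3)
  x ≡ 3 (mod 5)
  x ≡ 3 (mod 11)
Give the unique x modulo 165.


Moduli 3, 5, 11 are pairwise coprime; by CRT there is a unique solution modulo M = 3 · 5 · 11 = 165.
Solve pairwise, accumulating the modulus:
  Start with x ≡ 0 (mod 3).
  Combine with x ≡ 3 (mod 5): since gcd(3, 5) = 1, we get a unique residue mod 15.
    Write x = 0 + 3·t and substitute into x ≡ 3 (mod 5): 3·t ≡ 3 − 0 = 3 (mod 5).
    The inverse of 3 mod 5 is 2 (since 3·2 = 6 = 1·5 + 1), so t ≡ 2·3 = 6 ≡ 1 (mod 5).
    Then x = 0 + 3·1 = 3, valid modulo lcm(3, 5) = 15: x ≡ 3 (mod 15).
  Combine with x ≡ 3 (mod 11): since gcd(15, 11) = 1, we get a unique residue mod 165.
    Write x = 3 + 15·t and substitute into x ≡ 3 (mod 11): 15·t ≡ 3 − 3 = 0 (mod 11).
    Reduce coefficients mod 11: 4·t ≡ 0 (mod 11).
    The inverse of 4 mod 11 is 3 (since 4·3 = 12 = 1·11 + 1), so t ≡ 3·0 = 0 ≡ 0 (mod 11).
    Then x = 3 + 15·0 = 3, valid modulo lcm(15, 11) = 165: x ≡ 3 (mod 165).
Verify: 3 mod 3 = 0 ✓, 3 mod 5 = 3 ✓, 3 mod 11 = 3 ✓.

x ≡ 3 (mod 165).
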